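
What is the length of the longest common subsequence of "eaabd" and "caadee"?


LCS of "eaabd" and "caadee"
DP table:
           c    a    a    d    e    e
      0    0    0    0    0    0    0
  e   0    0    0    0    0    1    1
  a   0    0    1    1    1    1    1
  a   0    0    1    2    2    2    2
  b   0    0    1    2    2    2    2
  d   0    0    1    2    3    3    3
LCS length = dp[5][6] = 3

3


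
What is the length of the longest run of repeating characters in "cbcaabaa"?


Input: "cbcaabaa"
Scanning for longest run:
  Position 1 ('b'): new char, reset run to 1
  Position 2 ('c'): new char, reset run to 1
  Position 3 ('a'): new char, reset run to 1
  Position 4 ('a'): continues run of 'a', length=2
  Position 5 ('b'): new char, reset run to 1
  Position 6 ('a'): new char, reset run to 1
  Position 7 ('a'): continues run of 'a', length=2
Longest run: 'a' with length 2

2


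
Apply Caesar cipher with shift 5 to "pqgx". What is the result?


Caesar cipher: shift "pqgx" by 5
  'p' (pos 15) + 5 = pos 20 = 'u'
  'q' (pos 16) + 5 = pos 21 = 'v'
  'g' (pos 6) + 5 = pos 11 = 'l'
  'x' (pos 23) + 5 = pos 2 = 'c'
Result: uvlc

uvlc


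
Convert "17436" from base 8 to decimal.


Input: "17436" in base 8
Positional expansion:
  Digit '1' (value 1) x 8^4 = 4096
  Digit '7' (value 7) x 8^3 = 3584
  Digit '4' (value 4) x 8^2 = 256
  Digit '3' (value 3) x 8^1 = 24
  Digit '6' (value 6) x 8^0 = 6
Sum = 7966

7966


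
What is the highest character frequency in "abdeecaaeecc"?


Input: abdeecaaeecc
Character counts:
  'a': 3
  'b': 1
  'c': 3
  'd': 1
  'e': 4
Maximum frequency: 4

4


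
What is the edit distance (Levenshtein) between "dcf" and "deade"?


Computing edit distance: "dcf" -> "deade"
DP table:
           d    e    a    d    e
      0    1    2    3    4    5
  d   1    0    1    2    3    4
  c   2    1    1    2    3    4
  f   3    2    2    2    3    4
Edit distance = dp[3][5] = 4

4


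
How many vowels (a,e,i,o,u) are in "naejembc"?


Input: naejembc
Checking each character:
  'n' at position 0: consonant
  'a' at position 1: vowel (running total: 1)
  'e' at position 2: vowel (running total: 2)
  'j' at position 3: consonant
  'e' at position 4: vowel (running total: 3)
  'm' at position 5: consonant
  'b' at position 6: consonant
  'c' at position 7: consonant
Total vowels: 3

3


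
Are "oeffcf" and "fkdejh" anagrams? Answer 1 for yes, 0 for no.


Strings: "oeffcf", "fkdejh"
Sorted first:  cefffo
Sorted second: defhjk
Differ at position 0: 'c' vs 'd' => not anagrams

0


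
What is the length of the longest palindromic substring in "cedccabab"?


Input: "cedccabab"
Checking substrings for palindromes:
  [5:8] "aba" (len 3) => palindrome
  [6:9] "bab" (len 3) => palindrome
  [3:5] "cc" (len 2) => palindrome
Longest palindromic substring: "aba" with length 3

3


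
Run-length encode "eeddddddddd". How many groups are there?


Input: eeddddddddd
Scanning for consecutive runs:
  Group 1: 'e' x 2 (positions 0-1)
  Group 2: 'd' x 9 (positions 2-10)
Total groups: 2

2


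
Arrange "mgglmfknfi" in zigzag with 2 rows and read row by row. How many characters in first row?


Zigzag "mgglmfknfi" into 2 rows:
Placing characters:
  'm' => row 0
  'g' => row 1
  'g' => row 0
  'l' => row 1
  'm' => row 0
  'f' => row 1
  'k' => row 0
  'n' => row 1
  'f' => row 0
  'i' => row 1
Rows:
  Row 0: "mgmkf"
  Row 1: "glfni"
First row length: 5

5


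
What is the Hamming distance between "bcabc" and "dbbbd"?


Comparing "bcabc" and "dbbbd" position by position:
  Position 0: 'b' vs 'd' => differ
  Position 1: 'c' vs 'b' => differ
  Position 2: 'a' vs 'b' => differ
  Position 3: 'b' vs 'b' => same
  Position 4: 'c' vs 'd' => differ
Total differences (Hamming distance): 4

4


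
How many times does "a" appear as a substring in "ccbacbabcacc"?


Searching for "a" in "ccbacbabcacc"
Scanning each position:
  Position 0: "c" => no
  Position 1: "c" => no
  Position 2: "b" => no
  Position 3: "a" => MATCH
  Position 4: "c" => no
  Position 5: "b" => no
  Position 6: "a" => MATCH
  Position 7: "b" => no
  Position 8: "c" => no
  Position 9: "a" => MATCH
  Position 10: "c" => no
  Position 11: "c" => no
Total occurrences: 3

3


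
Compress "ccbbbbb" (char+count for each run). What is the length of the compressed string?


Input: ccbbbbb
Runs:
  'c' x 2 => "c2"
  'b' x 5 => "b5"
Compressed: "c2b5"
Compressed length: 4

4


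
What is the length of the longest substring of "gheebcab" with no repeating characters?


Input: "gheebcab"
Sliding window (track last position of each char):
  Position 0 ('g'): window [0,0] length 1 -- new best
  Position 1 ('h'): window [0,1] length 2 -- new best
  Position 2 ('e'): window [0,2] length 3 -- new best
  Position 3 ('e'): repeat (last at 2), move window start to 3
  Position 3 ('e'): window [3,3] length 1
  Position 4 ('b'): window [3,4] length 2
  Position 5 ('c'): window [3,5] length 3
  Position 6 ('a'): window [3,6] length 4 -- new best
  Position 7 ('b'): repeat (last at 4), move window start to 5
  Position 7 ('b'): window [5,7] length 3
Longest substring with no repeats: "ebca" with length 4

4


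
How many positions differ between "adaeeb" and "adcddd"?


Comparing "adaeeb" and "adcddd" position by position:
  Position 0: 'a' vs 'a' => same
  Position 1: 'd' vs 'd' => same
  Position 2: 'a' vs 'c' => DIFFER
  Position 3: 'e' vs 'd' => DIFFER
  Position 4: 'e' vs 'd' => DIFFER
  Position 5: 'b' vs 'd' => DIFFER
Positions that differ: 4

4


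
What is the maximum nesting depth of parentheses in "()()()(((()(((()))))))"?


Input: "()()()(((()(((()))))))"
Tracking depth:
  Position 0 '(': depth becomes 1
  Position 1 ')': depth becomes 0
  Position 2 '(': depth becomes 1
  Position 3 ')': depth becomes 0
  Position 4 '(': depth becomes 1
  Position 5 ')': depth becomes 0
  Position 6 '(': depth becomes 1
  Position 7 '(': depth becomes 2
  Position 8 '(': depth becomes 3
  Position 9 '(': depth becomes 4
  Position 10 ')': depth becomes 3
  Position 11 '(': depth becomes 4
  Position 12 '(': depth becomes 5
  Position 13 '(': depth becomes 6
  Position 14 '(': depth becomes 7
  Position 15 ')': depth becomes 6
  Position 16 ')': depth becomes 5
  Position 17 ')': depth becomes 4
  Position 18 ')': depth becomes 3
  Position 19 ')': depth becomes 2
  Position 20 ')': depth becomes 1
  Position 21 ')': depth becomes 0
Maximum depth reached: 7

7


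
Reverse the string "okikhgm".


Input: okikhgm
Reading characters right to left:
  Position 6: 'm'
  Position 5: 'g'
  Position 4: 'h'
  Position 3: 'k'
  Position 2: 'i'
  Position 1: 'k'
  Position 0: 'o'
Reversed: mghkiko

mghkiko


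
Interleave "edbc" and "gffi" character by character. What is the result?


Interleaving "edbc" and "gffi":
  Position 0: 'e' from first, 'g' from second => "eg"
  Position 1: 'd' from first, 'f' from second => "df"
  Position 2: 'b' from first, 'f' from second => "bf"
  Position 3: 'c' from first, 'i' from second => "ci"
Result: egdfbfci

egdfbfci


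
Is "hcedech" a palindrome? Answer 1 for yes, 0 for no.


Input: hcedech
Reversed: hcedech
  Compare pos 0 ('h') with pos 6 ('h'): match
  Compare pos 1 ('c') with pos 5 ('c'): match
  Compare pos 2 ('e') with pos 4 ('e'): match
Result: palindrome

1


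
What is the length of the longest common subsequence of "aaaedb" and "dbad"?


LCS of "aaaedb" and "dbad"
DP table:
           d    b    a    d
      0    0    0    0    0
  a   0    0    0    1    1
  a   0    0    0    1    1
  a   0    0    0    1    1
  e   0    0    0    1    1
  d   0    1    1    1    2
  b   0    1    2    2    2
LCS length = dp[6][4] = 2

2


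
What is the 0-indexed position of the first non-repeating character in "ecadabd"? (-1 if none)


Input: ecadabd
Character frequencies:
  'a': 2
  'b': 1
  'c': 1
  'd': 2
  'e': 1
Scanning left to right for freq == 1:
  Position 0 ('e'): unique! => answer = 0

0


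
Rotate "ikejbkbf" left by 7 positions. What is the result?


Input: "ikejbkbf", rotate left by 7
First 7 characters: "ikejbkb"
Remaining characters: "f"
Concatenate remaining + first: "f" + "ikejbkb" = "fikejbkb"

fikejbkb


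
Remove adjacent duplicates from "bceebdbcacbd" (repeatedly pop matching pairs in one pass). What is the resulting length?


Input: bceebdbcacbd
Stack-based adjacent duplicate removal:
  Read 'b': push. Stack: b
  Read 'c': push. Stack: bc
  Read 'e': push. Stack: bce
  Read 'e': matches stack top 'e' => pop. Stack: bc
  Read 'b': push. Stack: bcb
  Read 'd': push. Stack: bcbd
  Read 'b': push. Stack: bcbdb
  Read 'c': push. Stack: bcbdbc
  Read 'a': push. Stack: bcbdbca
  Read 'c': push. Stack: bcbdbcac
  Read 'b': push. Stack: bcbdbcacb
  Read 'd': push. Stack: bcbdbcacbd
Final stack: "bcbdbcacbd" (length 10)

10


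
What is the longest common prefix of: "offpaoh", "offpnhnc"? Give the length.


Words: offpaoh, offpnhnc
  Position 0: all 'o' => match
  Position 1: all 'f' => match
  Position 2: all 'f' => match
  Position 3: all 'p' => match
  Position 4: ('a', 'n') => mismatch, stop
LCP = "offp" (length 4)

4


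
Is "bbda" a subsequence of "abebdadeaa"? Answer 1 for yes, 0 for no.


Check if "bbda" is a subsequence of "abebdadeaa"
Greedy scan:
  Position 0 ('a'): no match needed
  Position 1 ('b'): matches sub[0] = 'b'
  Position 2 ('e'): no match needed
  Position 3 ('b'): matches sub[1] = 'b'
  Position 4 ('d'): matches sub[2] = 'd'
  Position 5 ('a'): matches sub[3] = 'a'
  Position 6 ('d'): no match needed
  Position 7 ('e'): no match needed
  Position 8 ('a'): no match needed
  Position 9 ('a'): no match needed
All 4 characters matched => is a subsequence

1


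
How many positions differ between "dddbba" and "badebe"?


Comparing "dddbba" and "badebe" position by position:
  Position 0: 'd' vs 'b' => DIFFER
  Position 1: 'd' vs 'a' => DIFFER
  Position 2: 'd' vs 'd' => same
  Position 3: 'b' vs 'e' => DIFFER
  Position 4: 'b' vs 'b' => same
  Position 5: 'a' vs 'e' => DIFFER
Positions that differ: 4

4


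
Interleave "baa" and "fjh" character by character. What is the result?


Interleaving "baa" and "fjh":
  Position 0: 'b' from first, 'f' from second => "bf"
  Position 1: 'a' from first, 'j' from second => "aj"
  Position 2: 'a' from first, 'h' from second => "ah"
Result: bfajah

bfajah


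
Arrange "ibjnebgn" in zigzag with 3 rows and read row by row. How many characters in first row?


Zigzag "ibjnebgn" into 3 rows:
Placing characters:
  'i' => row 0
  'b' => row 1
  'j' => row 2
  'n' => row 1
  'e' => row 0
  'b' => row 1
  'g' => row 2
  'n' => row 1
Rows:
  Row 0: "ie"
  Row 1: "bnbn"
  Row 2: "jg"
First row length: 2

2


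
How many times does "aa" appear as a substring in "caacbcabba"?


Searching for "aa" in "caacbcabba"
Scanning each position:
  Position 0: "ca" => no
  Position 1: "aa" => MATCH
  Position 2: "ac" => no
  Position 3: "cb" => no
  Position 4: "bc" => no
  Position 5: "ca" => no
  Position 6: "ab" => no
  Position 7: "bb" => no
  Position 8: "ba" => no
Total occurrences: 1

1


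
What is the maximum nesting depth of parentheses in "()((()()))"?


Input: "()((()()))"
Tracking depth:
  Position 0 '(': depth becomes 1
  Position 1 ')': depth becomes 0
  Position 2 '(': depth becomes 1
  Position 3 '(': depth becomes 2
  Position 4 '(': depth becomes 3
  Position 5 ')': depth becomes 2
  Position 6 '(': depth becomes 3
  Position 7 ')': depth becomes 2
  Position 8 ')': depth becomes 1
  Position 9 ')': depth becomes 0
Maximum depth reached: 3

3


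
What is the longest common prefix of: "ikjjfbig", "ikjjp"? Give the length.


Words: ikjjfbig, ikjjp
  Position 0: all 'i' => match
  Position 1: all 'k' => match
  Position 2: all 'j' => match
  Position 3: all 'j' => match
  Position 4: ('f', 'p') => mismatch, stop
LCP = "ikjj" (length 4)

4


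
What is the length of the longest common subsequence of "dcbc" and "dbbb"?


LCS of "dcbc" and "dbbb"
DP table:
           d    b    b    b
      0    0    0    0    0
  d   0    1    1    1    1
  c   0    1    1    1    1
  b   0    1    2    2    2
  c   0    1    2    2    2
LCS length = dp[4][4] = 2

2


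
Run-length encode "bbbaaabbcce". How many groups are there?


Input: bbbaaabbcce
Scanning for consecutive runs:
  Group 1: 'b' x 3 (positions 0-2)
  Group 2: 'a' x 3 (positions 3-5)
  Group 3: 'b' x 2 (positions 6-7)
  Group 4: 'c' x 2 (positions 8-9)
  Group 5: 'e' x 1 (positions 10-10)
Total groups: 5

5


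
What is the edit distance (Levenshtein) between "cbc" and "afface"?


Computing edit distance: "cbc" -> "afface"
DP table:
           a    f    f    a    c    e
      0    1    2    3    4    5    6
  c   1    1    2    3    4    4    5
  b   2    2    2    3    4    5    5
  c   3    3    3    3    4    4    5
Edit distance = dp[3][6] = 5

5


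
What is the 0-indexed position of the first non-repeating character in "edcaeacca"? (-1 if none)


Input: edcaeacca
Character frequencies:
  'a': 3
  'c': 3
  'd': 1
  'e': 2
Scanning left to right for freq == 1:
  Position 0 ('e'): freq=2, skip
  Position 1 ('d'): unique! => answer = 1

1


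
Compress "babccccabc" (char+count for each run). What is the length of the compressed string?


Input: babccccabc
Runs:
  'b' x 1 => "b1"
  'a' x 1 => "a1"
  'b' x 1 => "b1"
  'c' x 4 => "c4"
  'a' x 1 => "a1"
  'b' x 1 => "b1"
  'c' x 1 => "c1"
Compressed: "b1a1b1c4a1b1c1"
Compressed length: 14

14


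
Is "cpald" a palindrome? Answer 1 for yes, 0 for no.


Input: cpald
Reversed: dlapc
  Compare pos 0 ('c') with pos 4 ('d'): MISMATCH
  Compare pos 1 ('p') with pos 3 ('l'): MISMATCH
Result: not a palindrome

0


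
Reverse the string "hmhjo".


Input: hmhjo
Reading characters right to left:
  Position 4: 'o'
  Position 3: 'j'
  Position 2: 'h'
  Position 1: 'm'
  Position 0: 'h'
Reversed: ojhmh

ojhmh


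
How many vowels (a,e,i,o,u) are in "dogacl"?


Input: dogacl
Checking each character:
  'd' at position 0: consonant
  'o' at position 1: vowel (running total: 1)
  'g' at position 2: consonant
  'a' at position 3: vowel (running total: 2)
  'c' at position 4: consonant
  'l' at position 5: consonant
Total vowels: 2

2


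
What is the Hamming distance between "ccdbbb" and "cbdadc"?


Comparing "ccdbbb" and "cbdadc" position by position:
  Position 0: 'c' vs 'c' => same
  Position 1: 'c' vs 'b' => differ
  Position 2: 'd' vs 'd' => same
  Position 3: 'b' vs 'a' => differ
  Position 4: 'b' vs 'd' => differ
  Position 5: 'b' vs 'c' => differ
Total differences (Hamming distance): 4

4


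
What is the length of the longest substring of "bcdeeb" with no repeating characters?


Input: "bcdeeb"
Sliding window (track last position of each char):
  Position 0 ('b'): window [0,0] length 1 -- new best
  Position 1 ('c'): window [0,1] length 2 -- new best
  Position 2 ('d'): window [0,2] length 3 -- new best
  Position 3 ('e'): window [0,3] length 4 -- new best
  Position 4 ('e'): repeat (last at 3), move window start to 4
  Position 4 ('e'): window [4,4] length 1
  Position 5 ('b'): window [4,5] length 2
Longest substring with no repeats: "bcde" with length 4

4


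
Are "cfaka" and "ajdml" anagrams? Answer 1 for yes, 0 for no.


Strings: "cfaka", "ajdml"
Sorted first:  aacfk
Sorted second: adjlm
Differ at position 1: 'a' vs 'd' => not anagrams

0


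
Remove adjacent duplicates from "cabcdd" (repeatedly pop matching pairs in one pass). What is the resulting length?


Input: cabcdd
Stack-based adjacent duplicate removal:
  Read 'c': push. Stack: c
  Read 'a': push. Stack: ca
  Read 'b': push. Stack: cab
  Read 'c': push. Stack: cabc
  Read 'd': push. Stack: cabcd
  Read 'd': matches stack top 'd' => pop. Stack: cabc
Final stack: "cabc" (length 4)

4


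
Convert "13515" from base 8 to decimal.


Input: "13515" in base 8
Positional expansion:
  Digit '1' (value 1) x 8^4 = 4096
  Digit '3' (value 3) x 8^3 = 1536
  Digit '5' (value 5) x 8^2 = 320
  Digit '1' (value 1) x 8^1 = 8
  Digit '5' (value 5) x 8^0 = 5
Sum = 5965

5965


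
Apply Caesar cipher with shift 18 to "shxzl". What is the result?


Caesar cipher: shift "shxzl" by 18
  's' (pos 18) + 18 = pos 10 = 'k'
  'h' (pos 7) + 18 = pos 25 = 'z'
  'x' (pos 23) + 18 = pos 15 = 'p'
  'z' (pos 25) + 18 = pos 17 = 'r'
  'l' (pos 11) + 18 = pos 3 = 'd'
Result: kzprd

kzprd


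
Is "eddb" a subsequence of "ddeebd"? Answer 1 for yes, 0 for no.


Check if "eddb" is a subsequence of "ddeebd"
Greedy scan:
  Position 0 ('d'): no match needed
  Position 1 ('d'): no match needed
  Position 2 ('e'): matches sub[0] = 'e'
  Position 3 ('e'): no match needed
  Position 4 ('b'): no match needed
  Position 5 ('d'): matches sub[1] = 'd'
Only matched 2/4 characters => not a subsequence

0


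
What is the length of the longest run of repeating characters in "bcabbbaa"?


Input: "bcabbbaa"
Scanning for longest run:
  Position 1 ('c'): new char, reset run to 1
  Position 2 ('a'): new char, reset run to 1
  Position 3 ('b'): new char, reset run to 1
  Position 4 ('b'): continues run of 'b', length=2
  Position 5 ('b'): continues run of 'b', length=3
  Position 6 ('a'): new char, reset run to 1
  Position 7 ('a'): continues run of 'a', length=2
Longest run: 'b' with length 3

3


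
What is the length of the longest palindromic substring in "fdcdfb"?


Input: "fdcdfb"
Checking substrings for palindromes:
  [0:5] "fdcdf" (len 5) => palindrome
  [1:4] "dcd" (len 3) => palindrome
Longest palindromic substring: "fdcdf" with length 5

5


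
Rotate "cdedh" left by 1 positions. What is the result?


Input: "cdedh", rotate left by 1
First 1 characters: "c"
Remaining characters: "dedh"
Concatenate remaining + first: "dedh" + "c" = "dedhc"

dedhc


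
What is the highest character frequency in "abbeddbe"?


Input: abbeddbe
Character counts:
  'a': 1
  'b': 3
  'd': 2
  'e': 2
Maximum frequency: 3

3


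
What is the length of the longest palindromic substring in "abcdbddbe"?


Input: "abcdbddbe"
Checking substrings for palindromes:
  [4:8] "bddb" (len 4) => palindrome
  [3:6] "dbd" (len 3) => palindrome
  [5:7] "dd" (len 2) => palindrome
Longest palindromic substring: "bddb" with length 4

4


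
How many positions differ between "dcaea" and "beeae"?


Comparing "dcaea" and "beeae" position by position:
  Position 0: 'd' vs 'b' => DIFFER
  Position 1: 'c' vs 'e' => DIFFER
  Position 2: 'a' vs 'e' => DIFFER
  Position 3: 'e' vs 'a' => DIFFER
  Position 4: 'a' vs 'e' => DIFFER
Positions that differ: 5

5


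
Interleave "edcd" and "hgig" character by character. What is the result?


Interleaving "edcd" and "hgig":
  Position 0: 'e' from first, 'h' from second => "eh"
  Position 1: 'd' from first, 'g' from second => "dg"
  Position 2: 'c' from first, 'i' from second => "ci"
  Position 3: 'd' from first, 'g' from second => "dg"
Result: ehdgcidg

ehdgcidg


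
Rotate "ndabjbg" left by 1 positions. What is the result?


Input: "ndabjbg", rotate left by 1
First 1 characters: "n"
Remaining characters: "dabjbg"
Concatenate remaining + first: "dabjbg" + "n" = "dabjbgn"

dabjbgn


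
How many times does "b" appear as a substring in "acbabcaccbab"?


Searching for "b" in "acbabcaccbab"
Scanning each position:
  Position 0: "a" => no
  Position 1: "c" => no
  Position 2: "b" => MATCH
  Position 3: "a" => no
  Position 4: "b" => MATCH
  Position 5: "c" => no
  Position 6: "a" => no
  Position 7: "c" => no
  Position 8: "c" => no
  Position 9: "b" => MATCH
  Position 10: "a" => no
  Position 11: "b" => MATCH
Total occurrences: 4

4


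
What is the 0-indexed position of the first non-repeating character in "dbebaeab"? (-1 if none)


Input: dbebaeab
Character frequencies:
  'a': 2
  'b': 3
  'd': 1
  'e': 2
Scanning left to right for freq == 1:
  Position 0 ('d'): unique! => answer = 0

0


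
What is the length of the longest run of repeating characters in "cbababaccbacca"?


Input: "cbababaccbacca"
Scanning for longest run:
  Position 1 ('b'): new char, reset run to 1
  Position 2 ('a'): new char, reset run to 1
  Position 3 ('b'): new char, reset run to 1
  Position 4 ('a'): new char, reset run to 1
  Position 5 ('b'): new char, reset run to 1
  Position 6 ('a'): new char, reset run to 1
  Position 7 ('c'): new char, reset run to 1
  Position 8 ('c'): continues run of 'c', length=2
  Position 9 ('b'): new char, reset run to 1
  Position 10 ('a'): new char, reset run to 1
  Position 11 ('c'): new char, reset run to 1
  Position 12 ('c'): continues run of 'c', length=2
  Position 13 ('a'): new char, reset run to 1
Longest run: 'c' with length 2

2


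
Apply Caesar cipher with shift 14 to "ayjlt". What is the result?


Caesar cipher: shift "ayjlt" by 14
  'a' (pos 0) + 14 = pos 14 = 'o'
  'y' (pos 24) + 14 = pos 12 = 'm'
  'j' (pos 9) + 14 = pos 23 = 'x'
  'l' (pos 11) + 14 = pos 25 = 'z'
  't' (pos 19) + 14 = pos 7 = 'h'
Result: omxzh

omxzh


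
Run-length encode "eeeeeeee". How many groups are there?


Input: eeeeeeee
Scanning for consecutive runs:
  Group 1: 'e' x 8 (positions 0-7)
Total groups: 1

1


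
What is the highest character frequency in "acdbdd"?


Input: acdbdd
Character counts:
  'a': 1
  'b': 1
  'c': 1
  'd': 3
Maximum frequency: 3

3


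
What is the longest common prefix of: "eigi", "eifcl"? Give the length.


Words: eigi, eifcl
  Position 0: all 'e' => match
  Position 1: all 'i' => match
  Position 2: ('g', 'f') => mismatch, stop
LCP = "ei" (length 2)

2


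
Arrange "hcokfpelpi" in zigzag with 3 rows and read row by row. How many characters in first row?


Zigzag "hcokfpelpi" into 3 rows:
Placing characters:
  'h' => row 0
  'c' => row 1
  'o' => row 2
  'k' => row 1
  'f' => row 0
  'p' => row 1
  'e' => row 2
  'l' => row 1
  'p' => row 0
  'i' => row 1
Rows:
  Row 0: "hfp"
  Row 1: "ckpli"
  Row 2: "oe"
First row length: 3

3


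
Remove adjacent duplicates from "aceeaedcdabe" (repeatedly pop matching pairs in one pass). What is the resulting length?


Input: aceeaedcdabe
Stack-based adjacent duplicate removal:
  Read 'a': push. Stack: a
  Read 'c': push. Stack: ac
  Read 'e': push. Stack: ace
  Read 'e': matches stack top 'e' => pop. Stack: ac
  Read 'a': push. Stack: aca
  Read 'e': push. Stack: acae
  Read 'd': push. Stack: acaed
  Read 'c': push. Stack: acaedc
  Read 'd': push. Stack: acaedcd
  Read 'a': push. Stack: acaedcda
  Read 'b': push. Stack: acaedcdab
  Read 'e': push. Stack: acaedcdabe
Final stack: "acaedcdabe" (length 10)

10


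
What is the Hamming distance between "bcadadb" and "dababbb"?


Comparing "bcadadb" and "dababbb" position by position:
  Position 0: 'b' vs 'd' => differ
  Position 1: 'c' vs 'a' => differ
  Position 2: 'a' vs 'b' => differ
  Position 3: 'd' vs 'a' => differ
  Position 4: 'a' vs 'b' => differ
  Position 5: 'd' vs 'b' => differ
  Position 6: 'b' vs 'b' => same
Total differences (Hamming distance): 6

6


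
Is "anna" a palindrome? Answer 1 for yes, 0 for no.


Input: anna
Reversed: anna
  Compare pos 0 ('a') with pos 3 ('a'): match
  Compare pos 1 ('n') with pos 2 ('n'): match
Result: palindrome

1


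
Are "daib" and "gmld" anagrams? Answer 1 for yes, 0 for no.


Strings: "daib", "gmld"
Sorted first:  abdi
Sorted second: dglm
Differ at position 0: 'a' vs 'd' => not anagrams

0


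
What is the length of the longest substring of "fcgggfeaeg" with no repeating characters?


Input: "fcgggfeaeg"
Sliding window (track last position of each char):
  Position 0 ('f'): window [0,0] length 1 -- new best
  Position 1 ('c'): window [0,1] length 2 -- new best
  Position 2 ('g'): window [0,2] length 3 -- new best
  Position 3 ('g'): repeat (last at 2), move window start to 3
  Position 3 ('g'): window [3,3] length 1
  Position 4 ('g'): repeat (last at 3), move window start to 4
  Position 4 ('g'): window [4,4] length 1
  Position 5 ('f'): window [4,5] length 2
  Position 6 ('e'): window [4,6] length 3
  Position 7 ('a'): window [4,7] length 4 -- new best
  Position 8 ('e'): repeat (last at 6), move window start to 7
  Position 8 ('e'): window [7,8] length 2
  Position 9 ('g'): window [7,9] length 3
Longest substring with no repeats: "gfea" with length 4

4


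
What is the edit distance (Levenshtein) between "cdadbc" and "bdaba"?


Computing edit distance: "cdadbc" -> "bdaba"
DP table:
           b    d    a    b    a
      0    1    2    3    4    5
  c   1    1    2    3    4    5
  d   2    2    1    2    3    4
  a   3    3    2    1    2    3
  d   4    4    3    2    2    3
  b   5    4    4    3    2    3
  c   6    5    5    4    3    3
Edit distance = dp[6][5] = 3

3


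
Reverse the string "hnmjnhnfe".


Input: hnmjnhnfe
Reading characters right to left:
  Position 8: 'e'
  Position 7: 'f'
  Position 6: 'n'
  Position 5: 'h'
  Position 4: 'n'
  Position 3: 'j'
  Position 2: 'm'
  Position 1: 'n'
  Position 0: 'h'
Reversed: efnhnjmnh

efnhnjmnh


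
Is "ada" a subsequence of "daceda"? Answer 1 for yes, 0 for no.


Check if "ada" is a subsequence of "daceda"
Greedy scan:
  Position 0 ('d'): no match needed
  Position 1 ('a'): matches sub[0] = 'a'
  Position 2 ('c'): no match needed
  Position 3 ('e'): no match needed
  Position 4 ('d'): matches sub[1] = 'd'
  Position 5 ('a'): matches sub[2] = 'a'
All 3 characters matched => is a subsequence

1


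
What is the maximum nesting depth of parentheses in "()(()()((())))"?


Input: "()(()()((())))"
Tracking depth:
  Position 0 '(': depth becomes 1
  Position 1 ')': depth becomes 0
  Position 2 '(': depth becomes 1
  Position 3 '(': depth becomes 2
  Position 4 ')': depth becomes 1
  Position 5 '(': depth becomes 2
  Position 6 ')': depth becomes 1
  Position 7 '(': depth becomes 2
  Position 8 '(': depth becomes 3
  Position 9 '(': depth becomes 4
  Position 10 ')': depth becomes 3
  Position 11 ')': depth becomes 2
  Position 12 ')': depth becomes 1
  Position 13 ')': depth becomes 0
Maximum depth reached: 4

4


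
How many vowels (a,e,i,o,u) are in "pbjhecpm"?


Input: pbjhecpm
Checking each character:
  'p' at position 0: consonant
  'b' at position 1: consonant
  'j' at position 2: consonant
  'h' at position 3: consonant
  'e' at position 4: vowel (running total: 1)
  'c' at position 5: consonant
  'p' at position 6: consonant
  'm' at position 7: consonant
Total vowels: 1

1


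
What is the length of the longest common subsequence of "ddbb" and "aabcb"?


LCS of "ddbb" and "aabcb"
DP table:
           a    a    b    c    b
      0    0    0    0    0    0
  d   0    0    0    0    0    0
  d   0    0    0    0    0    0
  b   0    0    0    1    1    1
  b   0    0    0    1    1    2
LCS length = dp[4][5] = 2

2


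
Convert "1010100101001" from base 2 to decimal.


Input: "1010100101001" in base 2
Positional expansion:
  Digit '1' (value 1) x 2^12 = 4096
  Digit '0' (value 0) x 2^11 = 0
  Digit '1' (value 1) x 2^10 = 1024
  Digit '0' (value 0) x 2^9 = 0
  Digit '1' (value 1) x 2^8 = 256
  Digit '0' (value 0) x 2^7 = 0
  Digit '0' (value 0) x 2^6 = 0
  Digit '1' (value 1) x 2^5 = 32
  Digit '0' (value 0) x 2^4 = 0
  Digit '1' (value 1) x 2^3 = 8
  Digit '0' (value 0) x 2^2 = 0
  Digit '0' (value 0) x 2^1 = 0
  Digit '1' (value 1) x 2^0 = 1
Sum = 5417

5417


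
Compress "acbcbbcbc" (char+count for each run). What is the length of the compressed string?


Input: acbcbbcbc
Runs:
  'a' x 1 => "a1"
  'c' x 1 => "c1"
  'b' x 1 => "b1"
  'c' x 1 => "c1"
  'b' x 2 => "b2"
  'c' x 1 => "c1"
  'b' x 1 => "b1"
  'c' x 1 => "c1"
Compressed: "a1c1b1c1b2c1b1c1"
Compressed length: 16

16


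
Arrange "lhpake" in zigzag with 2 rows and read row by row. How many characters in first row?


Zigzag "lhpake" into 2 rows:
Placing characters:
  'l' => row 0
  'h' => row 1
  'p' => row 0
  'a' => row 1
  'k' => row 0
  'e' => row 1
Rows:
  Row 0: "lpk"
  Row 1: "hae"
First row length: 3

3


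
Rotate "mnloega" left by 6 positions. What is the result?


Input: "mnloega", rotate left by 6
First 6 characters: "mnloeg"
Remaining characters: "a"
Concatenate remaining + first: "a" + "mnloeg" = "amnloeg"

amnloeg


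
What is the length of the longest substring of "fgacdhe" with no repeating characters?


Input: "fgacdhe"
Sliding window (track last position of each char):
  Position 0 ('f'): window [0,0] length 1 -- new best
  Position 1 ('g'): window [0,1] length 2 -- new best
  Position 2 ('a'): window [0,2] length 3 -- new best
  Position 3 ('c'): window [0,3] length 4 -- new best
  Position 4 ('d'): window [0,4] length 5 -- new best
  Position 5 ('h'): window [0,5] length 6 -- new best
  Position 6 ('e'): window [0,6] length 7 -- new best
Longest substring with no repeats: "fgacdhe" with length 7

7


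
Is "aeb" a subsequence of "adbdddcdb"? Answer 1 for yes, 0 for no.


Check if "aeb" is a subsequence of "adbdddcdb"
Greedy scan:
  Position 0 ('a'): matches sub[0] = 'a'
  Position 1 ('d'): no match needed
  Position 2 ('b'): no match needed
  Position 3 ('d'): no match needed
  Position 4 ('d'): no match needed
  Position 5 ('d'): no match needed
  Position 6 ('c'): no match needed
  Position 7 ('d'): no match needed
  Position 8 ('b'): no match needed
Only matched 1/3 characters => not a subsequence

0


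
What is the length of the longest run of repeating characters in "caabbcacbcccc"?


Input: "caabbcacbcccc"
Scanning for longest run:
  Position 1 ('a'): new char, reset run to 1
  Position 2 ('a'): continues run of 'a', length=2
  Position 3 ('b'): new char, reset run to 1
  Position 4 ('b'): continues run of 'b', length=2
  Position 5 ('c'): new char, reset run to 1
  Position 6 ('a'): new char, reset run to 1
  Position 7 ('c'): new char, reset run to 1
  Position 8 ('b'): new char, reset run to 1
  Position 9 ('c'): new char, reset run to 1
  Position 10 ('c'): continues run of 'c', length=2
  Position 11 ('c'): continues run of 'c', length=3
  Position 12 ('c'): continues run of 'c', length=4
Longest run: 'c' with length 4

4


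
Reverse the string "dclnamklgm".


Input: dclnamklgm
Reading characters right to left:
  Position 9: 'm'
  Position 8: 'g'
  Position 7: 'l'
  Position 6: 'k'
  Position 5: 'm'
  Position 4: 'a'
  Position 3: 'n'
  Position 2: 'l'
  Position 1: 'c'
  Position 0: 'd'
Reversed: mglkmanlcd

mglkmanlcd


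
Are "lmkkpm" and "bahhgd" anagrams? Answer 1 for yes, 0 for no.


Strings: "lmkkpm", "bahhgd"
Sorted first:  kklmmp
Sorted second: abdghh
Differ at position 0: 'k' vs 'a' => not anagrams

0


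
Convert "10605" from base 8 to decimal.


Input: "10605" in base 8
Positional expansion:
  Digit '1' (value 1) x 8^4 = 4096
  Digit '0' (value 0) x 8^3 = 0
  Digit '6' (value 6) x 8^2 = 384
  Digit '0' (value 0) x 8^1 = 0
  Digit '5' (value 5) x 8^0 = 5
Sum = 4485

4485


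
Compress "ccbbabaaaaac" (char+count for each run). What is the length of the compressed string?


Input: ccbbabaaaaac
Runs:
  'c' x 2 => "c2"
  'b' x 2 => "b2"
  'a' x 1 => "a1"
  'b' x 1 => "b1"
  'a' x 5 => "a5"
  'c' x 1 => "c1"
Compressed: "c2b2a1b1a5c1"
Compressed length: 12

12


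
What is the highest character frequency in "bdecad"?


Input: bdecad
Character counts:
  'a': 1
  'b': 1
  'c': 1
  'd': 2
  'e': 1
Maximum frequency: 2

2


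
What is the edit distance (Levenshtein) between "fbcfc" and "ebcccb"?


Computing edit distance: "fbcfc" -> "ebcccb"
DP table:
           e    b    c    c    c    b
      0    1    2    3    4    5    6
  f   1    1    2    3    4    5    6
  b   2    2    1    2    3    4    5
  c   3    3    2    1    2    3    4
  f   4    4    3    2    2    3    4
  c   5    5    4    3    2    2    3
Edit distance = dp[5][6] = 3

3


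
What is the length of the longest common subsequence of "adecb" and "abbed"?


LCS of "adecb" and "abbed"
DP table:
           a    b    b    e    d
      0    0    0    0    0    0
  a   0    1    1    1    1    1
  d   0    1    1    1    1    2
  e   0    1    1    1    2    2
  c   0    1    1    1    2    2
  b   0    1    2    2    2    2
LCS length = dp[5][5] = 2

2


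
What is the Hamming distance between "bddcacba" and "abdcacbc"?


Comparing "bddcacba" and "abdcacbc" position by position:
  Position 0: 'b' vs 'a' => differ
  Position 1: 'd' vs 'b' => differ
  Position 2: 'd' vs 'd' => same
  Position 3: 'c' vs 'c' => same
  Position 4: 'a' vs 'a' => same
  Position 5: 'c' vs 'c' => same
  Position 6: 'b' vs 'b' => same
  Position 7: 'a' vs 'c' => differ
Total differences (Hamming distance): 3

3


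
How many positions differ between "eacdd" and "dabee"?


Comparing "eacdd" and "dabee" position by position:
  Position 0: 'e' vs 'd' => DIFFER
  Position 1: 'a' vs 'a' => same
  Position 2: 'c' vs 'b' => DIFFER
  Position 3: 'd' vs 'e' => DIFFER
  Position 4: 'd' vs 'e' => DIFFER
Positions that differ: 4

4


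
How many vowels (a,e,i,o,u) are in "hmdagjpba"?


Input: hmdagjpba
Checking each character:
  'h' at position 0: consonant
  'm' at position 1: consonant
  'd' at position 2: consonant
  'a' at position 3: vowel (running total: 1)
  'g' at position 4: consonant
  'j' at position 5: consonant
  'p' at position 6: consonant
  'b' at position 7: consonant
  'a' at position 8: vowel (running total: 2)
Total vowels: 2

2


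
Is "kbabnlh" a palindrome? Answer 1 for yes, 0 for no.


Input: kbabnlh
Reversed: hlnbabk
  Compare pos 0 ('k') with pos 6 ('h'): MISMATCH
  Compare pos 1 ('b') with pos 5 ('l'): MISMATCH
  Compare pos 2 ('a') with pos 4 ('n'): MISMATCH
Result: not a palindrome

0


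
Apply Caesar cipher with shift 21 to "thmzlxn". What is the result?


Caesar cipher: shift "thmzlxn" by 21
  't' (pos 19) + 21 = pos 14 = 'o'
  'h' (pos 7) + 21 = pos 2 = 'c'
  'm' (pos 12) + 21 = pos 7 = 'h'
  'z' (pos 25) + 21 = pos 20 = 'u'
  'l' (pos 11) + 21 = pos 6 = 'g'
  'x' (pos 23) + 21 = pos 18 = 's'
  'n' (pos 13) + 21 = pos 8 = 'i'
Result: ochugsi

ochugsi


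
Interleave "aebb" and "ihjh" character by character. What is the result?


Interleaving "aebb" and "ihjh":
  Position 0: 'a' from first, 'i' from second => "ai"
  Position 1: 'e' from first, 'h' from second => "eh"
  Position 2: 'b' from first, 'j' from second => "bj"
  Position 3: 'b' from first, 'h' from second => "bh"
Result: aiehbjbh

aiehbjbh


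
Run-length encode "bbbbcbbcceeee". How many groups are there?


Input: bbbbcbbcceeee
Scanning for consecutive runs:
  Group 1: 'b' x 4 (positions 0-3)
  Group 2: 'c' x 1 (positions 4-4)
  Group 3: 'b' x 2 (positions 5-6)
  Group 4: 'c' x 2 (positions 7-8)
  Group 5: 'e' x 4 (positions 9-12)
Total groups: 5

5


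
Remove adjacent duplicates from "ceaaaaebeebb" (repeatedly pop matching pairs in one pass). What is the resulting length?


Input: ceaaaaebeebb
Stack-based adjacent duplicate removal:
  Read 'c': push. Stack: c
  Read 'e': push. Stack: ce
  Read 'a': push. Stack: cea
  Read 'a': matches stack top 'a' => pop. Stack: ce
  Read 'a': push. Stack: cea
  Read 'a': matches stack top 'a' => pop. Stack: ce
  Read 'e': matches stack top 'e' => pop. Stack: c
  Read 'b': push. Stack: cb
  Read 'e': push. Stack: cbe
  Read 'e': matches stack top 'e' => pop. Stack: cb
  Read 'b': matches stack top 'b' => pop. Stack: c
  Read 'b': push. Stack: cb
Final stack: "cb" (length 2)

2


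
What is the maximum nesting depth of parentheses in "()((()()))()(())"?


Input: "()((()()))()(())"
Tracking depth:
  Position 0 '(': depth becomes 1
  Position 1 ')': depth becomes 0
  Position 2 '(': depth becomes 1
  Position 3 '(': depth becomes 2
  Position 4 '(': depth becomes 3
  Position 5 ')': depth becomes 2
  Position 6 '(': depth becomes 3
  Position 7 ')': depth becomes 2
  Position 8 ')': depth becomes 1
  Position 9 ')': depth becomes 0
  Position 10 '(': depth becomes 1
  Position 11 ')': depth becomes 0
  Position 12 '(': depth becomes 1
  Position 13 '(': depth becomes 2
  Position 14 ')': depth becomes 1
  Position 15 ')': depth becomes 0
Maximum depth reached: 3

3


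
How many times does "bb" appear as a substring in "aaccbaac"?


Searching for "bb" in "aaccbaac"
Scanning each position:
  Position 0: "aa" => no
  Position 1: "ac" => no
  Position 2: "cc" => no
  Position 3: "cb" => no
  Position 4: "ba" => no
  Position 5: "aa" => no
  Position 6: "ac" => no
Total occurrences: 0

0


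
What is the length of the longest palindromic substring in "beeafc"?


Input: "beeafc"
Checking substrings for palindromes:
  [1:3] "ee" (len 2) => palindrome
Longest palindromic substring: "ee" with length 2

2


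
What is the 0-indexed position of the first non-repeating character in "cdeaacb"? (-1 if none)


Input: cdeaacb
Character frequencies:
  'a': 2
  'b': 1
  'c': 2
  'd': 1
  'e': 1
Scanning left to right for freq == 1:
  Position 0 ('c'): freq=2, skip
  Position 1 ('d'): unique! => answer = 1

1


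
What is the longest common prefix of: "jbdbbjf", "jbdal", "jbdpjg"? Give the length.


Words: jbdbbjf, jbdal, jbdpjg
  Position 0: all 'j' => match
  Position 1: all 'b' => match
  Position 2: all 'd' => match
  Position 3: ('b', 'a', 'p') => mismatch, stop
LCP = "jbd" (length 3)

3


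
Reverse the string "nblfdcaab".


Input: nblfdcaab
Reading characters right to left:
  Position 8: 'b'
  Position 7: 'a'
  Position 6: 'a'
  Position 5: 'c'
  Position 4: 'd'
  Position 3: 'f'
  Position 2: 'l'
  Position 1: 'b'
  Position 0: 'n'
Reversed: baacdflbn

baacdflbn


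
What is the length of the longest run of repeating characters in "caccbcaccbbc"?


Input: "caccbcaccbbc"
Scanning for longest run:
  Position 1 ('a'): new char, reset run to 1
  Position 2 ('c'): new char, reset run to 1
  Position 3 ('c'): continues run of 'c', length=2
  Position 4 ('b'): new char, reset run to 1
  Position 5 ('c'): new char, reset run to 1
  Position 6 ('a'): new char, reset run to 1
  Position 7 ('c'): new char, reset run to 1
  Position 8 ('c'): continues run of 'c', length=2
  Position 9 ('b'): new char, reset run to 1
  Position 10 ('b'): continues run of 'b', length=2
  Position 11 ('c'): new char, reset run to 1
Longest run: 'c' with length 2

2


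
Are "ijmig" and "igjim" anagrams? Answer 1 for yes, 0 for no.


Strings: "ijmig", "igjim"
Sorted first:  giijm
Sorted second: giijm
Sorted forms match => anagrams

1


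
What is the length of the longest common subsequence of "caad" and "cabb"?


LCS of "caad" and "cabb"
DP table:
           c    a    b    b
      0    0    0    0    0
  c   0    1    1    1    1
  a   0    1    2    2    2
  a   0    1    2    2    2
  d   0    1    2    2    2
LCS length = dp[4][4] = 2

2


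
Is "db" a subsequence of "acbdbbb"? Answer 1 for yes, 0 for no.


Check if "db" is a subsequence of "acbdbbb"
Greedy scan:
  Position 0 ('a'): no match needed
  Position 1 ('c'): no match needed
  Position 2 ('b'): no match needed
  Position 3 ('d'): matches sub[0] = 'd'
  Position 4 ('b'): matches sub[1] = 'b'
  Position 5 ('b'): no match needed
  Position 6 ('b'): no match needed
All 2 characters matched => is a subsequence

1


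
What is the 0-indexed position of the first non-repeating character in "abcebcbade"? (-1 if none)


Input: abcebcbade
Character frequencies:
  'a': 2
  'b': 3
  'c': 2
  'd': 1
  'e': 2
Scanning left to right for freq == 1:
  Position 0 ('a'): freq=2, skip
  Position 1 ('b'): freq=3, skip
  Position 2 ('c'): freq=2, skip
  Position 3 ('e'): freq=2, skip
  Position 4 ('b'): freq=3, skip
  Position 5 ('c'): freq=2, skip
  Position 6 ('b'): freq=3, skip
  Position 7 ('a'): freq=2, skip
  Position 8 ('d'): unique! => answer = 8

8


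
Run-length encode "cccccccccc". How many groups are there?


Input: cccccccccc
Scanning for consecutive runs:
  Group 1: 'c' x 10 (positions 0-9)
Total groups: 1

1


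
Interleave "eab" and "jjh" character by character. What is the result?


Interleaving "eab" and "jjh":
  Position 0: 'e' from first, 'j' from second => "ej"
  Position 1: 'a' from first, 'j' from second => "aj"
  Position 2: 'b' from first, 'h' from second => "bh"
Result: ejajbh

ejajbh
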